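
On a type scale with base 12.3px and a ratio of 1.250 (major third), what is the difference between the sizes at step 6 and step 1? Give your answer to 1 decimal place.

Step 1: 12.3 × 1.250 = 15.375px
Step 6: 12.3 × 1.250⁶ = 46.921px
Difference: 46.921 − 15.375 = 31.546px

31.5px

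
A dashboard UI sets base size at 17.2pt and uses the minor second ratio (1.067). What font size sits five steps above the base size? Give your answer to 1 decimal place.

17.2 × 1.067⁵ = 17.2 × 1.38300 ≈ 23.79

23.8pt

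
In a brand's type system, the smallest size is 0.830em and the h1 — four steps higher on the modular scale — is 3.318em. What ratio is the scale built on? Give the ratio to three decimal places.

1.414

r⁴ = 3.318 / 0.830, so r = (3.318/0.830)^(1/4).
r = 3.9976^(1/4) ≈ 1.4140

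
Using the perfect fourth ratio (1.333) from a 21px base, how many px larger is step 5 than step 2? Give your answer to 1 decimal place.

Step 2: 21.0 × 1.333² = 37.315px
Step 5: 21.0 × 1.333⁵ = 88.383px
Difference: 88.383 − 37.315 = 51.068px

51.1px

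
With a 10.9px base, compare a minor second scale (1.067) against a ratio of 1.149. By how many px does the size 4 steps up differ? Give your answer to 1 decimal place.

Minor second: 10.9 × 1.067⁴ = 14.128px
At 1.149: 10.9 × 1.149⁴ = 18.998px
Difference: 18.998 − 14.128 = 4.870px

4.9px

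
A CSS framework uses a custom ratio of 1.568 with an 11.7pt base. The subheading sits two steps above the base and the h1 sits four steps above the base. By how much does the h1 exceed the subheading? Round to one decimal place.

42.0pt

Step 2: 11.7 × 1.568² = 28.766pt
Step 4: 11.7 × 1.568⁴ = 70.725pt
Difference: 70.725 − 28.766 = 41.959pt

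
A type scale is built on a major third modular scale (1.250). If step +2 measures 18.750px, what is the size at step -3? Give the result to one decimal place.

Moving from step +2 to step -3 is 5 steps down, so divide by r⁵.
18.750 ÷ 1.250⁵ = 18.750 ÷ 3.05176 ≈ 6.144

6.1px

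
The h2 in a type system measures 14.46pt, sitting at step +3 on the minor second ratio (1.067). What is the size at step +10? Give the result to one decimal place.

14.46 × 1.067⁷ = 14.46 × 1.57453 ≈ 22.768

22.8pt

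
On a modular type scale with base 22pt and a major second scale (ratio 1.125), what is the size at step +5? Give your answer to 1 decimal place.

22.0 × 1.125⁵ = 22.0 × 1.80203 ≈ 39.64

39.6pt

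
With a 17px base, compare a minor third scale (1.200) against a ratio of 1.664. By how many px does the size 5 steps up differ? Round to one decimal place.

174.6px

Minor third: 17.0 × 1.200⁵ = 42.301px
At 1.664: 17.0 × 1.664⁵ = 216.878px
Difference: 216.878 − 42.301 = 174.577px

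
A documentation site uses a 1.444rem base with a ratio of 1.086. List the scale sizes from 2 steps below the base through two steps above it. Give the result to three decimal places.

1.224rem, 1.330rem, 1.444rem, 1.568rem, 1.703rem

Step -2: 1.444 ÷ 1.086² = 1.224
Step -1: 1.444 ÷ 1.086 = 1.330
Step 0: 1.444rem
Step 1: 1.444 × 1.086 = 1.568
Step 2: 1.444 × 1.086² = 1.703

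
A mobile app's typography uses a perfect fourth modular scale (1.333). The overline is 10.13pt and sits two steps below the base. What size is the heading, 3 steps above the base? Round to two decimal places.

42.63pt

The gap is 3 − (-2) = 5 steps, so the factor is 1.333^5.
10.13 × 1.333⁵ = 10.13 × 4.20873 ≈ 42.634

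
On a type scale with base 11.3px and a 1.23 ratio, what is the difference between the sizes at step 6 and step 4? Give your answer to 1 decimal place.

13.3px

Step 4: 11.3 × 1.23⁴ = 25.864px
Step 6: 11.3 × 1.23⁶ = 39.130px
Difference: 39.130 − 25.864 = 13.266px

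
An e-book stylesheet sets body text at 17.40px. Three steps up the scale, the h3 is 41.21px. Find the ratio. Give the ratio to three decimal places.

1.333

r³ = 41.21 / 17.40, so r = (41.21/17.40)^(1/3).
r = 2.3684^(1/3) ≈ 1.3330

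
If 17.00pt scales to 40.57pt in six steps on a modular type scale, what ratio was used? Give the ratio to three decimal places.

The ratio satisfies 17.00 × r⁶ = 40.57, so r = (40.57 / 17.00)^(1/6).
r = 2.3865^(1/6) ≈ 1.1560

1.156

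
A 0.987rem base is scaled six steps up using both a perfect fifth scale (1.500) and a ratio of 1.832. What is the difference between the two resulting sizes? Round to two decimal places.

26.07rem

Perfect fifth: 0.987 × 1.500⁶ = 11.2425rem
At 1.832: 0.987 × 1.832⁶ = 37.3138rem
Difference: 37.3138 − 11.2425 = 26.0713rem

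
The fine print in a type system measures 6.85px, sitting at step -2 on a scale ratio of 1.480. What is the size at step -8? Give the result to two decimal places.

0.65px

6.85 ÷ 1.480⁶ = 6.85 ÷ 10.50922 ≈ 0.652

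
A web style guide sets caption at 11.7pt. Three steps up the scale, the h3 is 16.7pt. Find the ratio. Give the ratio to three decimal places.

1.126

r³ = 16.7 / 11.7, so r = (16.7/11.7)^(1/3).
r = 1.4274^(1/3) ≈ 1.1259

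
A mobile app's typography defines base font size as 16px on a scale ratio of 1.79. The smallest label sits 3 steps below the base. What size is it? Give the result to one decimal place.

16.0 ÷ 1.79³ = 16.0 ÷ 5.73534 ≈ 2.79

2.8px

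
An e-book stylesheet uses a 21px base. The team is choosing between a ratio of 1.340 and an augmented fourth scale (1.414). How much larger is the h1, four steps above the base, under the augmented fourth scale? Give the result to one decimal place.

At 1.340: 21.0 × 1.340⁴ = 67.708px
Augmented fourth: 21.0 × 1.414⁴ = 83.949px
Difference: 83.949 − 67.708 = 16.241px

16.2px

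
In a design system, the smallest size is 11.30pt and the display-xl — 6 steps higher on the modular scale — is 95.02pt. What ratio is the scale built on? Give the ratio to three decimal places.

r⁶ = 95.02 / 11.30, so r = (95.02/11.30)^(1/6).
r = 8.4088^(1/6) ≈ 1.4260

1.426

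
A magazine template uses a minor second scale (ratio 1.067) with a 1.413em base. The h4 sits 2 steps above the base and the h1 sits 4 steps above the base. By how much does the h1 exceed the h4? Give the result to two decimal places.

Step 2: 1.413 × 1.067² = 1.6087em
Step 4: 1.413 × 1.067⁴ = 1.8315em
Difference: 1.8315 − 1.6087 = 0.2228em

0.22em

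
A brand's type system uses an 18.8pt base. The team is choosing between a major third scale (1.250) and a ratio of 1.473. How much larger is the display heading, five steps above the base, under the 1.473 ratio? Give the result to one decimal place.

Major third: 18.8 × 1.250⁵ = 57.373pt
At 1.473: 18.8 × 1.473⁵ = 130.368pt
Difference: 130.368 − 57.373 = 72.995pt

73.0pt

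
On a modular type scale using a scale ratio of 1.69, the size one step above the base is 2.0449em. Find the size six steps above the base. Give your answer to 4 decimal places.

2.0449 × 1.69⁵ = 2.0449 × 13.78585 ≈ 28.1907

28.1907em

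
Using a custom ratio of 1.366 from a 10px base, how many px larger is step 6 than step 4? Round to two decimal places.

Step 4: 10.0 × 1.366⁴ = 34.8179px
Step 6: 10.0 × 1.366⁶ = 64.9687px
Difference: 64.9687 − 34.8179 = 30.1508px

30.15px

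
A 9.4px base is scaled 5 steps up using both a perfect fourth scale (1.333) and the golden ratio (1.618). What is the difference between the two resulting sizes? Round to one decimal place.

Perfect fourth: 9.4 × 1.333⁵ = 39.562px
Golden ratio: 9.4 × 1.618⁵ = 104.237px
Difference: 104.237 − 39.562 = 64.675px

64.7px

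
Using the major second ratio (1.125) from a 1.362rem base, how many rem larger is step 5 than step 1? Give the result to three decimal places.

0.922rem

Step 1: 1.362 × 1.125 = 1.53225rem
Step 5: 1.362 × 1.125⁵ = 2.45437rem
Difference: 2.45437 − 1.53225 = 0.92212rem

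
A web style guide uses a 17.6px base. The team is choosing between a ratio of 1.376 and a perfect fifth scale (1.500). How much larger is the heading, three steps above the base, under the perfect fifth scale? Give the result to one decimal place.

At 1.376: 17.6 × 1.376³ = 45.853px
Perfect fifth: 17.6 × 1.500³ = 59.400px
Difference: 59.400 − 45.853 = 13.547px

13.5px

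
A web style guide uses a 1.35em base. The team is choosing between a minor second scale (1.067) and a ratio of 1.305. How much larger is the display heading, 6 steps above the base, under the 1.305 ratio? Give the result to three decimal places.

Minor second: 1.35 × 1.067⁶ = 1.99214em
At 1.305: 1.35 × 1.305⁶ = 6.66802em
Difference: 6.66802 − 1.99214 = 4.67588em

4.676em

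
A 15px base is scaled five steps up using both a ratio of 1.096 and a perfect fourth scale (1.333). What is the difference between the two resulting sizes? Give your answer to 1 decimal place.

39.4px

At 1.096: 15.0 × 1.096⁵ = 23.722px
Perfect fourth: 15.0 × 1.333⁵ = 63.131px
Difference: 63.131 − 23.722 = 39.409px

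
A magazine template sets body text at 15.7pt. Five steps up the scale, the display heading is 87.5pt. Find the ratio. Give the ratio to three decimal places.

r⁵ = 87.5 / 15.7, so r = (87.5/15.7)^(1/5).
r = 5.5732^(1/5) ≈ 1.4100

1.410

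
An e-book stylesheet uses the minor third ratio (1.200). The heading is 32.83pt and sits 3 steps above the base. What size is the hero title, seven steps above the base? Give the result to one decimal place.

68.1pt

32.83 × 1.200⁴ = 32.83 × 2.07360 ≈ 68.076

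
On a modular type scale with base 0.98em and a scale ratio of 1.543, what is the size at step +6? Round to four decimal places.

Each step on a modular scale multiplies by the ratio, so the size n steps from the base is base × ratioⁿ.
0.98 × 1.543⁶ = 0.98 × 13.49570 ≈ 13.2258

13.2258em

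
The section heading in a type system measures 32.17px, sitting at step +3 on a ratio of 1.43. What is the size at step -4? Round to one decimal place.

The gap is -4 − (3) = -7 steps, so the factor is 1.43^-7.
32.17 ÷ 1.43⁷ = 32.17 ÷ 12.22791 ≈ 2.631

2.6px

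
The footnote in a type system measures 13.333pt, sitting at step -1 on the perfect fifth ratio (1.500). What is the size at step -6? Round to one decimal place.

1.8pt

Moving from step -1 to step -6 is 5 steps down, so divide by r⁵.
13.333 ÷ 1.500⁵ = 13.333 ÷ 7.59375 ≈ 1.756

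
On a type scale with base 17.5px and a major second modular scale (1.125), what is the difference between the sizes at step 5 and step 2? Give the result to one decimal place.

Step 2: 17.5 × 1.125² = 22.148px
Step 5: 17.5 × 1.125⁵ = 31.536px
Difference: 31.536 − 22.148 = 9.388px

9.4px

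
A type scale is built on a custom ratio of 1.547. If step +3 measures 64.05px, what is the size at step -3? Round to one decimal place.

64.05 ÷ 1.547⁶ = 64.05 ÷ 13.70698 ≈ 4.673

4.7px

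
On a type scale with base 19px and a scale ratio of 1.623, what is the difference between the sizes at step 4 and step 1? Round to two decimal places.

101.00px

Step 1: 19.0 × 1.623 = 30.8370px
Step 4: 19.0 × 1.623⁴ = 131.8341px
Difference: 131.8341 − 30.8370 = 100.9971px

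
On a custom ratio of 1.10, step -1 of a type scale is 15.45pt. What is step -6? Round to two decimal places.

9.59pt

Moving from step -1 to step -6 is 5 steps down, so divide by r⁵.
15.45 ÷ 1.10⁵ = 15.45 ÷ 1.61051 ≈ 9.593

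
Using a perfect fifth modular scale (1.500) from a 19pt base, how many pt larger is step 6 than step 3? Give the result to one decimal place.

Step 3: 19.0 × 1.500³ = 64.125pt
Step 6: 19.0 × 1.500⁶ = 216.422pt
Difference: 216.422 − 64.125 = 152.297pt

152.3pt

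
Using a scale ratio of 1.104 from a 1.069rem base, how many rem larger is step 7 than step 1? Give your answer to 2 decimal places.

Step 1: 1.069 × 1.104 = 1.1802rem
Step 7: 1.069 × 1.104⁷ = 2.1368rem
Difference: 2.1368 − 1.1802 = 0.9566rem

0.96rem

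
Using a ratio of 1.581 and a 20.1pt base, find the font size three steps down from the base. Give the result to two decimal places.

A modular type scale is a geometric sequence: sizeₙ = base × rⁿ.
20.1 ÷ 1.581³ = 20.1 ÷ 3.95181 ≈ 5.09

5.09pt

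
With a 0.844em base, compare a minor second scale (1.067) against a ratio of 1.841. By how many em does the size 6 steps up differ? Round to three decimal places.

Minor second: 0.844 × 1.067⁶ = 1.24546em
At 1.841: 0.844 × 1.841⁶ = 32.85982em
Difference: 32.85982 − 1.24546 = 31.61436em

31.614em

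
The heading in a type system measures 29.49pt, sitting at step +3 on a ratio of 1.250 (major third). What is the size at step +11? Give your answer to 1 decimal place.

29.49 × 1.250⁸ = 29.49 × 5.96046 ≈ 175.774

175.8pt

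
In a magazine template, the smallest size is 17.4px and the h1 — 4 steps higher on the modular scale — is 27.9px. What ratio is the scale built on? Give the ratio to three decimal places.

1.125

r⁴ = 27.9 / 17.4, so r = (27.9/17.4)^(1/4).
r = 1.6034^(1/4) ≈ 1.1253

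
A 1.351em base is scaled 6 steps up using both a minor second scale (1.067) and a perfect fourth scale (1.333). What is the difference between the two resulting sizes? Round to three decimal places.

Minor second: 1.351 × 1.067⁶ = 1.99362em
Perfect fourth: 1.351 × 1.333⁶ = 7.57942em
Difference: 7.57942 − 1.99362 = 5.58580em

5.586em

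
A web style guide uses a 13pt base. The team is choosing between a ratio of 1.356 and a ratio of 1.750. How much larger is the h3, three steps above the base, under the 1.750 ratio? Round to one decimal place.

At 1.356: 13.0 × 1.356³ = 32.413pt
At 1.750: 13.0 × 1.750³ = 69.672pt
Difference: 69.672 − 32.413 = 37.259pt

37.3pt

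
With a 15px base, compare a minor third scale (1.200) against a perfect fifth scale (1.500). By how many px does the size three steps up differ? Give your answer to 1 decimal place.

24.7px

Minor third: 15.0 × 1.200³ = 25.920px
Perfect fifth: 15.0 × 1.500³ = 50.625px
Difference: 50.625 − 25.920 = 24.705px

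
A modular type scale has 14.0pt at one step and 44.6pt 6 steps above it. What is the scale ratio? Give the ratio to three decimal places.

r⁶ = 44.6 / 14.0, so r = (44.6/14.0)^(1/6).
r = 3.1857^(1/6) ≈ 1.2130

1.213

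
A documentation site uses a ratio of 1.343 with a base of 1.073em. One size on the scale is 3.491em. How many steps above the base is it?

4

1.343ⁿ = 3.491 / 1.073 = 3.2535
n = ln(3.2535) / ln(1.343) = 1.1797 / 0.2949 ≈ 4.00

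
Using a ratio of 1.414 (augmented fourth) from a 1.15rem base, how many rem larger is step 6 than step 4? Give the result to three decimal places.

4.594rem

Step 4: 1.15 × 1.414⁴ = 4.59722rem
Step 6: 1.15 × 1.414⁶ = 9.19167rem
Difference: 9.19167 − 4.59722 = 4.59445rem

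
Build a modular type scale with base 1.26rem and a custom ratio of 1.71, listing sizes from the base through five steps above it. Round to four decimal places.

1.2600rem, 2.1546rem, 3.6844rem, 6.3003rem, 10.7735rem, 18.4226rem

Step 0: 1.26rem
Step 1: 1.26 × 1.71 = 2.1546
Step 2: 1.26 × 1.71² = 3.6844
Step 3: 1.26 × 1.71³ = 6.3003
Step 4: 1.26 × 1.71⁴ = 10.7735
Step 5: 1.26 × 1.71⁵ = 18.4226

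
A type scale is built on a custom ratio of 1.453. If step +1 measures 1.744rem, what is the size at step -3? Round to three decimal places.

Moving from step +1 to step -3 is 4 steps down, so divide by r⁴.
1.744 ÷ 1.453⁴ = 1.744 ÷ 4.45720 ≈ 0.391

0.391rem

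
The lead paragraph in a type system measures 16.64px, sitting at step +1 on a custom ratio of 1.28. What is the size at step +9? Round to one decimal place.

119.9px

16.64 × 1.28⁸ = 16.64 × 7.20576 ≈ 119.904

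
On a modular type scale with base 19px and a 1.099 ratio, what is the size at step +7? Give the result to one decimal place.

36.8px

Every step multiplies by the scale ratio.
19.0 × 1.099⁷ = 19.0 × 1.93635 ≈ 36.79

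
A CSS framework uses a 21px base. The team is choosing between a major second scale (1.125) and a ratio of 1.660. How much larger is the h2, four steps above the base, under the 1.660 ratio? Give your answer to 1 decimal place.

Major second: 21.0 × 1.125⁴ = 33.638px
At 1.660: 21.0 × 1.660⁴ = 159.460px
Difference: 159.460 − 33.638 = 125.822px

125.8px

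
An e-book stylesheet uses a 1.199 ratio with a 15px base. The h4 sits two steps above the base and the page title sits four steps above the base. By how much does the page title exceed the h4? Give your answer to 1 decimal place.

Step 2: 15.0 × 1.199² = 21.564px
Step 4: 15.0 × 1.199⁴ = 31.000px
Difference: 31.000 − 21.564 = 9.436px

9.4px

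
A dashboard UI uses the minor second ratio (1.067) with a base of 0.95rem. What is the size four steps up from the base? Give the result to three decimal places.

1.231rem

0.95 × 1.067⁴ = 0.95 × 1.29616 ≈ 1.231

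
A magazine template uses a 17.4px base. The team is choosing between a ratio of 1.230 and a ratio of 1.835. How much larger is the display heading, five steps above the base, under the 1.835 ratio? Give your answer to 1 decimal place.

At 1.230: 17.4 × 1.230⁵ = 48.986px
At 1.835: 17.4 × 1.835⁵ = 362.018px
Difference: 362.018 − 48.986 = 313.032px

313.0px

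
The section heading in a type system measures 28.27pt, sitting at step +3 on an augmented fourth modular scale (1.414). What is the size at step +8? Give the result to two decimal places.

The gap is 8 − (3) = 5 steps, so the factor is 1.414^5.
28.27 × 1.414⁵ = 28.27 × 5.65258 ≈ 159.799

159.80pt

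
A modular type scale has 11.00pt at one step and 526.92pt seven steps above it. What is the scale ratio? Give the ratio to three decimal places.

r⁷ = 526.92 / 11.00, so r = (526.92/11.00)^(1/7).
r = 47.9018^(1/7) ≈ 1.7380

1.738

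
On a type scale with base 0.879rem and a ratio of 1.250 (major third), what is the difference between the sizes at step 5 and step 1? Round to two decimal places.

Step 1: 0.879 × 1.250 = 1.0987rem
Step 5: 0.879 × 1.250⁵ = 2.6825rem
Difference: 2.6825 − 1.0987 = 1.5838rem

1.58rem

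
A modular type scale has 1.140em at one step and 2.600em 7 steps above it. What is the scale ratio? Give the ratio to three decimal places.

The ratio satisfies 1.140 × r⁷ = 2.600, so r = (2.600 / 1.140)^(1/7).
r = 2.2807^(1/7) ≈ 1.1250

1.125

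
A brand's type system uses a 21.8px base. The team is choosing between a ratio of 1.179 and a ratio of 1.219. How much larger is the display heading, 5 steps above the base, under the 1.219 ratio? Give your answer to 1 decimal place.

9.0px

At 1.179: 21.8 × 1.179⁵ = 49.662px
At 1.219: 21.8 × 1.219⁵ = 58.678px
Difference: 58.678 − 49.662 = 9.016px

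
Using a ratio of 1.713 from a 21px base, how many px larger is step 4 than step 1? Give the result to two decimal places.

144.85px

Step 1: 21.0 × 1.713 = 35.9730px
Step 4: 21.0 × 1.713⁴ = 180.8209px
Difference: 180.8209 − 35.9730 = 144.8479px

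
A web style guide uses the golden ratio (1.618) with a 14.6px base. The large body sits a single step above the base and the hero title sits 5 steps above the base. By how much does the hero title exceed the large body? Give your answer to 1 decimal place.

Step 1: 14.6 × 1.618 = 23.623px
Step 5: 14.6 × 1.618⁵ = 161.899px
Difference: 161.899 − 23.623 = 138.276px

138.3px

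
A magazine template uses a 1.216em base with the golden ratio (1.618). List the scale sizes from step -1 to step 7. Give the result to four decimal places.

0.7515em, 1.2160em, 1.9675em, 3.1834em, 5.1507em, 8.3339em, 13.4842em, 21.8175em, 35.3007em

Step -1: 1.216 ÷ 1.618 = 0.7515
Step 0: 1.216em
Step 1: 1.216 × 1.618 = 1.9675
Step 2: 1.216 × 1.618² = 3.1834
Step 3: 1.216 × 1.618³ = 5.1507
Step 4: 1.216 × 1.618⁴ = 8.3339
Step 5: 1.216 × 1.618⁵ = 13.4842
Step 6: 1.216 × 1.618⁶ = 21.8175
Step 7: 1.216 × 1.618⁷ = 35.3007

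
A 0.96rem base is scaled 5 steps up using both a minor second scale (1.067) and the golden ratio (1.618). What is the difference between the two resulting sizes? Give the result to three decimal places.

9.318rem

Minor second: 0.96 × 1.067⁵ = 1.32768rem
Golden ratio: 0.96 × 1.618⁵ = 10.64544rem
Difference: 10.64544 − 1.32768 = 9.31776rem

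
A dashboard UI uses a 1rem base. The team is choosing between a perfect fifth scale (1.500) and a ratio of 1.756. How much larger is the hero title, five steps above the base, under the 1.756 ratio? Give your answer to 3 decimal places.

9.103rem

Perfect fifth: 1.0 × 1.500⁵ = 7.59375rem
At 1.756: 1.0 × 1.756⁵ = 16.69639rem
Difference: 16.69639 − 7.59375 = 9.10264rem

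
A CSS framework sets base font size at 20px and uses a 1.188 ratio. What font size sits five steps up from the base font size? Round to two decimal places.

A modular type scale is a geometric sequence: sizeₙ = base × rⁿ.
20.0 × 1.188⁵ = 20.0 × 2.36637 ≈ 47.33

47.33px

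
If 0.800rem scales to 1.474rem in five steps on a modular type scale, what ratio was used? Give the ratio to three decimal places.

r⁵ = 1.474 / 0.800, so r = (1.474/0.800)^(1/5).
r = 1.8425^(1/5) ≈ 1.1300

1.130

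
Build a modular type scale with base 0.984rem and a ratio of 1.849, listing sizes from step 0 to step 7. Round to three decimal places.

Step 0: 0.984rem
Step 1: 0.984 × 1.849 = 1.819
Step 2: 0.984 × 1.849² = 3.364
Step 3: 0.984 × 1.849³ = 6.220
Step 4: 0.984 × 1.849⁴ = 11.501
Step 5: 0.984 × 1.849⁵ = 21.266
Step 6: 0.984 × 1.849⁶ = 39.320
Step 7: 0.984 × 1.849⁷ = 72.703

0.984rem, 1.819rem, 3.364rem, 6.220rem, 11.501rem, 21.266rem, 39.320rem, 72.703rem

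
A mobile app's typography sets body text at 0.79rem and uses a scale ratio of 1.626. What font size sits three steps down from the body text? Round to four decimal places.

0.79 ÷ 1.626³ = 0.79 ÷ 4.29894 ≈ 0.1838

0.1838rem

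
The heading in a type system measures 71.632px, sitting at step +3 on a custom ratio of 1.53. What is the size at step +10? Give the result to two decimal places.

1405.88px

The gap is 10 − (3) = 7 steps, so the factor is 1.53^7.
71.632 × 1.53⁷ = 71.632 × 19.62637 ≈ 1405.876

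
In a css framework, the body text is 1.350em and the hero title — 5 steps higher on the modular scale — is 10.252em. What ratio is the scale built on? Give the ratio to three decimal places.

1.500

r⁵ = 10.252 / 1.350, so r = (10.252/1.350)^(1/5).
r = 7.5941^(1/5) ≈ 1.5000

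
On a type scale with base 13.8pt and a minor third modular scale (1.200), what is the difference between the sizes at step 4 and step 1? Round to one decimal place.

Step 1: 13.8 × 1.200 = 16.560pt
Step 4: 13.8 × 1.200⁴ = 28.616pt
Difference: 28.616 − 16.560 = 12.056pt

12.1pt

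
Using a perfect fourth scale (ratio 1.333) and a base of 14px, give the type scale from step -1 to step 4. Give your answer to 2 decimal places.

10.50px, 14.00px, 18.66px, 24.88px, 33.16px, 44.20px

Step -1: 14.0 ÷ 1.333 = 10.50
Step 0: 14px
Step 1: 14.0 × 1.333 = 18.66
Step 2: 14.0 × 1.333² = 24.88
Step 3: 14.0 × 1.333³ = 33.16
Step 4: 14.0 × 1.333⁴ = 44.20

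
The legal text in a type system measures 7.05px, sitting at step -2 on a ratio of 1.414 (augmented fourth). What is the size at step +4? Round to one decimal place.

The gap is 4 − (-2) = 6 steps, so the factor is 1.414^6.
7.05 × 1.414⁶ = 7.05 × 7.99275 ≈ 56.349

56.3px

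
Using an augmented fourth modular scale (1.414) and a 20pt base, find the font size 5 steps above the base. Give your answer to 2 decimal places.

113.05pt

20.0 × 1.414⁵ = 20.0 × 5.65258 ≈ 113.05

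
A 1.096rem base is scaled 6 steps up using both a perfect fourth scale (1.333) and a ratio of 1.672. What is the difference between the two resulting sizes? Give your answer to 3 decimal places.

Perfect fourth: 1.096 × 1.333⁶ = 6.14882rem
At 1.672: 1.096 × 1.672⁶ = 23.94574rem
Difference: 23.94574 − 6.14882 = 17.79692rem

17.797rem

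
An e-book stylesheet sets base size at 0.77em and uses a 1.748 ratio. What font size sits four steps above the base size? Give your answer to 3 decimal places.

Every step multiplies by the scale ratio.
0.77 × 1.748⁴ = 0.77 × 9.33610 ≈ 7.189

7.189em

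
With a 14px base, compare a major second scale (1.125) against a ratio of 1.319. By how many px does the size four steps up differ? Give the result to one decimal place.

Major second: 14.0 × 1.125⁴ = 22.425px
At 1.319: 14.0 × 1.319⁴ = 42.375px
Difference: 42.375 − 22.425 = 19.950px

19.9px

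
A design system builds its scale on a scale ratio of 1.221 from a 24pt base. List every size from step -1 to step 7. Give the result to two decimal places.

Step -1: 24.0 ÷ 1.221 = 19.66
Step 0: 24pt
Step 1: 24.0 × 1.221 = 29.30
Step 2: 24.0 × 1.221² = 35.78
Step 3: 24.0 × 1.221³ = 43.69
Step 4: 24.0 × 1.221⁴ = 53.34
Step 5: 24.0 × 1.221⁵ = 65.13
Step 6: 24.0 × 1.221⁶ = 79.53
Step 7: 24.0 × 1.221⁷ = 97.10

19.66pt, 24.00pt, 29.30pt, 35.78pt, 43.69pt, 53.34pt, 65.13pt, 79.53pt, 97.10pt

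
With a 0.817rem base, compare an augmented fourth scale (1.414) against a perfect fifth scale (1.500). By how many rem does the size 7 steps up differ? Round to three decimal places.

4.726rem

Augmented fourth: 0.817 × 1.414⁷ = 9.23353rem
Perfect fifth: 0.817 × 1.500⁷ = 13.95921rem
Difference: 13.95921 − 9.23353 = 4.72568rem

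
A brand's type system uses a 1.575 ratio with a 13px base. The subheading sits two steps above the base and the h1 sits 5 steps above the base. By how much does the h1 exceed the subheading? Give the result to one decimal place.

Step 2: 13.0 × 1.575² = 32.248px
Step 5: 13.0 × 1.575⁵ = 125.993px
Difference: 125.993 − 32.248 = 93.745px

93.7px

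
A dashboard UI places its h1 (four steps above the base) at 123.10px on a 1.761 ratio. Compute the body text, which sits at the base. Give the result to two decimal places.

12.80px

123.10 ÷ 1.761⁴ = 123.10 ÷ 9.61695 ≈ 12.800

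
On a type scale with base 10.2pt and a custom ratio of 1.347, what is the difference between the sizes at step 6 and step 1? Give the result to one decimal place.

47.2pt

Step 1: 10.2 × 1.347 = 13.739pt
Step 6: 10.2 × 1.347⁶ = 60.926pt
Difference: 60.926 − 13.739 = 47.187pt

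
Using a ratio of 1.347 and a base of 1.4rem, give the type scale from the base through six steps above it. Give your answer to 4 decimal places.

Step 0: 1.4rem
Step 1: 1.4 × 1.347 = 1.8858
Step 2: 1.4 × 1.347² = 2.5402
Step 3: 1.4 × 1.347³ = 3.4216
Step 4: 1.4 × 1.347⁴ = 4.6089
Step 5: 1.4 × 1.347⁵ = 6.2082
Step 6: 1.4 × 1.347⁶ = 8.3625

1.4000rem, 1.8858rem, 2.5402rem, 3.4216rem, 4.6089rem, 6.2082rem, 8.3625rem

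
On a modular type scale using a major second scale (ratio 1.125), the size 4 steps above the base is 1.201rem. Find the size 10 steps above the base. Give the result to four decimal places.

2.4348rem

Moving from step +4 to step +10 is 6 steps up, so multiply by r⁶.
1.201 × 1.125⁶ = 1.201 × 2.02729 ≈ 2.4348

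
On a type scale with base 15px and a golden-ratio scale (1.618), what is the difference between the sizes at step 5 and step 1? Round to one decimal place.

142.1px

Step 1: 15.0 × 1.618 = 24.270px
Step 5: 15.0 × 1.618⁵ = 166.335px
Difference: 166.335 − 24.270 = 142.065px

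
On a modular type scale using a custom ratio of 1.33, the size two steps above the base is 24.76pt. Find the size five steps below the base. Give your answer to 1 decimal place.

The gap is -5 − (2) = -7 steps, so the factor is 1.33^-7.
24.76 ÷ 1.33⁷ = 24.76 ÷ 7.36142 ≈ 3.363

3.4pt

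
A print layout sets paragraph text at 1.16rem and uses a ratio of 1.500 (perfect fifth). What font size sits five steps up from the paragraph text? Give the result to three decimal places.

8.809rem

Each step on a modular scale multiplies by the ratio, so the size n steps from the base is base × ratioⁿ.
1.16 × 1.500⁵ = 1.16 × 7.59375 ≈ 8.809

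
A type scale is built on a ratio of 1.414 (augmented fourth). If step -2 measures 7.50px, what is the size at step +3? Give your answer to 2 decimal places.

The gap is 3 − (-2) = 5 steps, so the factor is 1.414^5.
7.50 × 1.414⁵ = 7.50 × 5.65258 ≈ 42.394

42.39px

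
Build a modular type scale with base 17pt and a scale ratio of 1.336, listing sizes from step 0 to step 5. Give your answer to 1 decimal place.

17.0pt, 22.7pt, 30.3pt, 40.5pt, 54.2pt, 72.4pt

Step 0: 17pt
Step 1: 17.0 × 1.336 = 22.7
Step 2: 17.0 × 1.336² = 30.3
Step 3: 17.0 × 1.336³ = 40.5
Step 4: 17.0 × 1.336⁴ = 54.2
Step 5: 17.0 × 1.336⁵ = 72.4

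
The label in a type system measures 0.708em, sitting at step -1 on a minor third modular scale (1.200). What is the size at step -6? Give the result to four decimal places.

The gap is -6 − (-1) = -5 steps, so the factor is 1.200^-5.
0.708 ÷ 1.200⁵ = 0.708 ÷ 2.48832 ≈ 0.2845

0.2845em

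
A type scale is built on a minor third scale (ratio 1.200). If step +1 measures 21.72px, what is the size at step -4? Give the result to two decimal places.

21.72 ÷ 1.200⁵ = 21.72 ÷ 2.48832 ≈ 8.729

8.73px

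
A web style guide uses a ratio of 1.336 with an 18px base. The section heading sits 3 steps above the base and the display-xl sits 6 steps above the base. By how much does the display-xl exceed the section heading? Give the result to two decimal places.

Step 3: 18.0 × 1.336³ = 42.9232px
Step 6: 18.0 × 1.336⁶ = 102.3555px
Difference: 102.3555 − 42.9232 = 59.4323px

59.43px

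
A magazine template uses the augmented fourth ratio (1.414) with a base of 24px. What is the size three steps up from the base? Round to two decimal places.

67.85px

24.0 × 1.414³ = 24.0 × 2.82715 ≈ 67.85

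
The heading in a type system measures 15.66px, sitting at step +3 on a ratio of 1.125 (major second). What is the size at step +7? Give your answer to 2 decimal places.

15.66 × 1.125⁴ = 15.66 × 1.60181 ≈ 25.084

25.08px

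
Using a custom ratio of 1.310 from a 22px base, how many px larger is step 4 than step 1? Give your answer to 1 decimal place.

Step 1: 22.0 × 1.310 = 28.820px
Step 4: 22.0 × 1.310⁴ = 64.790px
Difference: 64.790 − 28.820 = 35.970px

36.0px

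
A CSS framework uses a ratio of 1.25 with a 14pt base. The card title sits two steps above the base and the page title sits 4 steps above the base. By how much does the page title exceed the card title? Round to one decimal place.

Step 2: 14.0 × 1.25² = 21.875pt
Step 4: 14.0 × 1.25⁴ = 34.180pt
Difference: 34.180 − 21.875 = 12.305pt

12.3pt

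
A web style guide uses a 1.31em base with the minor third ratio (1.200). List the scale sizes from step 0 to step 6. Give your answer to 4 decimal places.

1.3100em, 1.5720em, 1.8864em, 2.2637em, 2.7164em, 3.2597em, 3.9116em

Step 0: 1.31em
Step 1: 1.31 × 1.200 = 1.5720
Step 2: 1.31 × 1.200² = 1.8864
Step 3: 1.31 × 1.200³ = 2.2637
Step 4: 1.31 × 1.200⁴ = 2.7164
Step 5: 1.31 × 1.200⁵ = 3.2597
Step 6: 1.31 × 1.200⁶ = 3.9116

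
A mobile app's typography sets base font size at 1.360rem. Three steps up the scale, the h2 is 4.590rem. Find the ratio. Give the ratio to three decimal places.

r³ = 4.590 / 1.360, so r = (4.590/1.360)^(1/3).
r = 3.3750^(1/3) ≈ 1.5000

1.500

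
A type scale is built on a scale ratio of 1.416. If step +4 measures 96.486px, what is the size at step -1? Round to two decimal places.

16.95px

96.486 ÷ 1.416⁵ = 96.486 ÷ 5.69267 ≈ 16.949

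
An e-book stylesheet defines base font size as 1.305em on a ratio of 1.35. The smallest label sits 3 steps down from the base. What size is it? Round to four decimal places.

0.5304em

Each step on a modular scale multiplies by the ratio, so the size n steps from the base is base × ratioⁿ.
1.305 ÷ 1.35³ = 1.305 ÷ 2.46038 ≈ 0.5304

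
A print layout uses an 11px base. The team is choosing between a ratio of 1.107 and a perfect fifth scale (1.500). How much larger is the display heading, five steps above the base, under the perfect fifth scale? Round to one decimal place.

65.2px

At 1.107: 11.0 × 1.107⁵ = 18.287px
Perfect fifth: 11.0 × 1.500⁵ = 83.531px
Difference: 83.531 − 18.287 = 65.244px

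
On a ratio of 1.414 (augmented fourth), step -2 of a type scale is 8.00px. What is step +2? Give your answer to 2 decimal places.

8.00 × 1.414⁴ = 8.00 × 3.99758 ≈ 31.981

31.98px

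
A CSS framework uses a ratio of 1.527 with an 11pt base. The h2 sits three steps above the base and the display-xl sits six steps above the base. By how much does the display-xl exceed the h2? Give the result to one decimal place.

Step 3: 11.0 × 1.527³ = 39.166pt
Step 6: 11.0 × 1.527⁶ = 139.453pt
Difference: 139.453 − 39.166 = 100.287pt

100.3pt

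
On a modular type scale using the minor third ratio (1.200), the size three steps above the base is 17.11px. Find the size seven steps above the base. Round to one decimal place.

17.11 × 1.200⁴ = 17.11 × 2.07360 ≈ 35.479

35.5px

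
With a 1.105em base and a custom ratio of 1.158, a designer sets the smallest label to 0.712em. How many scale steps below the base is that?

1.158ⁿ = 1.105 / 0.712 = 1.5520
n = ln(1.5520) / ln(1.158) = 0.4395 / 0.1467 ≈ 3.00

3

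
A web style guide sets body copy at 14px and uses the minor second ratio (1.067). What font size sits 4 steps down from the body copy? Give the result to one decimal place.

A modular type scale is a geometric sequence: sizeₙ = base × rⁿ.
14.0 ÷ 1.067⁴ = 14.0 ÷ 1.29616 ≈ 10.80

10.8px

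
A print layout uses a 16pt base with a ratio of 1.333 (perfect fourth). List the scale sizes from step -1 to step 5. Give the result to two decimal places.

12.00pt, 16.00pt, 21.33pt, 28.43pt, 37.90pt, 50.52pt, 67.34pt

Step -1: 16.0 ÷ 1.333 = 12.00
Step 0: 16pt
Step 1: 16.0 × 1.333 = 21.33
Step 2: 16.0 × 1.333² = 28.43
Step 3: 16.0 × 1.333³ = 37.90
Step 4: 16.0 × 1.333⁴ = 50.52
Step 5: 16.0 × 1.333⁵ = 67.34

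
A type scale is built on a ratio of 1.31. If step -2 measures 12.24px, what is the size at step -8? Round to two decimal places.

2.42px

The gap is -8 − (-2) = -6 steps, so the factor is 1.31^-6.
12.24 ÷ 1.31⁶ = 12.24 ÷ 5.05391 ≈ 2.422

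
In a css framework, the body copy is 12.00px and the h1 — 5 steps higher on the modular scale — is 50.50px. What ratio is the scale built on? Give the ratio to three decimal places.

1.333

r⁵ = 50.50 / 12.00, so r = (50.50/12.00)^(1/5).
r = 4.2083^(1/5) ≈ 1.3330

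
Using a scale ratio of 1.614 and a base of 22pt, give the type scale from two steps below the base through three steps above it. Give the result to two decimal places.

8.45pt, 13.63pt, 22.00pt, 35.51pt, 57.31pt, 92.50pt

Step -2: 22.0 ÷ 1.614² = 8.45
Step -1: 22.0 ÷ 1.614 = 13.63
Step 0: 22pt
Step 1: 22.0 × 1.614 = 35.51
Step 2: 22.0 × 1.614² = 57.31
Step 3: 22.0 × 1.614³ = 92.50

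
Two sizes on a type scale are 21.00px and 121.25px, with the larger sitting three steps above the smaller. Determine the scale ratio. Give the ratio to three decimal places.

r³ = 121.25 / 21.00, so r = (121.25/21.00)^(1/3).
r = 5.7738^(1/3) ≈ 1.7940

1.794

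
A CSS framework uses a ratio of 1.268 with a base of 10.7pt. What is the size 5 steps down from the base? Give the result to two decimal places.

3.26pt

10.7 ÷ 1.268⁵ = 10.7 ÷ 3.27790 ≈ 3.26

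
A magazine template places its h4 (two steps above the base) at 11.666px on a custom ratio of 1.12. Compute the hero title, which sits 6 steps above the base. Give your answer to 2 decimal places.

18.36px

11.666 × 1.12⁴ = 11.666 × 1.57352 ≈ 18.357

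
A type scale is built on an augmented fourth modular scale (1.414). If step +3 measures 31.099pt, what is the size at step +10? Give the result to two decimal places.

351.47pt

The gap is 10 − (3) = 7 steps, so the factor is 1.414^7.
31.099 × 1.414⁷ = 31.099 × 11.30175 ≈ 351.473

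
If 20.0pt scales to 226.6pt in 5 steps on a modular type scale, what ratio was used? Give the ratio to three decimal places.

The ratio satisfies 20.0 × r⁵ = 226.6, so r = (226.6 / 20.0)^(1/5).
r = 11.3300^(1/5) ≈ 1.6250

1.625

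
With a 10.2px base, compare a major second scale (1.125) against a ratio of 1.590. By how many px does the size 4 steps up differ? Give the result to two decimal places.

48.85px

Major second: 10.2 × 1.125⁴ = 16.3384px
At 1.590: 10.2 × 1.590⁴ = 65.1912px
Difference: 65.1912 − 16.3384 = 48.8528px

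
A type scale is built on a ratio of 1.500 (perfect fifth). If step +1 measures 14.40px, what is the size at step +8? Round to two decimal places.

14.40 × 1.500⁷ = 14.40 × 17.08594 ≈ 246.037

246.04px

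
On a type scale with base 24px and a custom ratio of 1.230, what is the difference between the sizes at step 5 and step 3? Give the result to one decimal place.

22.9px

Step 3: 24.0 × 1.230³ = 44.661px
Step 5: 24.0 × 1.230⁵ = 67.567px
Difference: 67.567 − 44.661 = 22.906px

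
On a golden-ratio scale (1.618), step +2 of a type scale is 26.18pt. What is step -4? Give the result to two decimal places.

The gap is -4 − (2) = -6 steps, so the factor is 1.618^-6.
26.18 ÷ 1.618⁶ = 26.18 ÷ 17.94201 ≈ 1.459

1.46pt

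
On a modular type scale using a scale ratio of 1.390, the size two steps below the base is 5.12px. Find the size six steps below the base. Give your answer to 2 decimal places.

5.12 ÷ 1.390⁴ = 5.12 ÷ 3.73301 ≈ 1.372

1.37px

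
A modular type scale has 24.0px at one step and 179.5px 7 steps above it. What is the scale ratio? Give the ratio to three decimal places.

The ratio satisfies 24.0 × r⁷ = 179.5, so r = (179.5 / 24.0)^(1/7).
r = 7.4792^(1/7) ≈ 1.3330

1.333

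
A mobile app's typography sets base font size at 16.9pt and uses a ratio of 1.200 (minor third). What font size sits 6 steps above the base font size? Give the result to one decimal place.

50.5pt

A modular type scale is a geometric sequence: sizeₙ = base × rⁿ.
16.9 × 1.200⁶ = 16.9 × 2.98598 ≈ 50.46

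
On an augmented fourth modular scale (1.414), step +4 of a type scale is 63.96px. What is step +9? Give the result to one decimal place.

361.5px

Moving from step +4 to step +9 is 5 steps up, so multiply by r⁵.
63.96 × 1.414⁵ = 63.96 × 5.65258 ≈ 361.539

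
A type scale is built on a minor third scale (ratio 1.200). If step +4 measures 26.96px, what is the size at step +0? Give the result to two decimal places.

26.96 ÷ 1.200⁴ = 26.96 ÷ 2.07360 ≈ 13.002

13.00px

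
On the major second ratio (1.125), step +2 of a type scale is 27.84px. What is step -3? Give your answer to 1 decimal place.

Moving from step +2 to step -3 is 5 steps down, so divide by r⁵.
27.84 ÷ 1.125⁵ = 27.84 ÷ 1.80203 ≈ 15.449

15.4px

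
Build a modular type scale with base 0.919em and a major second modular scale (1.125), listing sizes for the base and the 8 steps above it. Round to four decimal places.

0.9190em, 1.0339em, 1.1631em, 1.3085em, 1.4721em, 1.6561em, 1.8631em, 2.0960em, 2.3580em

Step 0: 0.919em
Step 1: 0.919 × 1.125 = 1.0339
Step 2: 0.919 × 1.125² = 1.1631
Step 3: 0.919 × 1.125³ = 1.3085
Step 4: 0.919 × 1.125⁴ = 1.4721
Step 5: 0.919 × 1.125⁵ = 1.6561
Step 6: 0.919 × 1.125⁶ = 1.8631
Step 7: 0.919 × 1.125⁷ = 2.0960
Step 8: 0.919 × 1.125⁸ = 2.3580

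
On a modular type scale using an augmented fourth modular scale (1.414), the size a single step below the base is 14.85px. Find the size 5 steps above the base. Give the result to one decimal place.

118.7px

The gap is 5 − (-1) = 6 steps, so the factor is 1.414^6.
14.85 × 1.414⁶ = 14.85 × 7.99275 ≈ 118.692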